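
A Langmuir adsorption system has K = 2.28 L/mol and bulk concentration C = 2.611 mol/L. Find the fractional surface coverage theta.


Langmuir isotherm: theta = K*C / (1 + K*C)
K*C = 2.28 * 2.611 = 5.95308
theta = 5.95308 / (1 + 5.95308) = 5.95308 / 6.95308
theta = 0.8562

0.8562


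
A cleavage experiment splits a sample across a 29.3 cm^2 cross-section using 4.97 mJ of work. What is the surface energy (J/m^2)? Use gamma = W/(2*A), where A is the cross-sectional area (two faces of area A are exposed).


Convert: A = 29.3 cm^2 = 0.00293 m^2, W = 4.97 mJ = 0.00497 J
Cleaving exposes two faces of area A, so total new surface = 2*A and gamma = W / (2*A)
gamma = 0.00497 / (2 * 0.00293)
gamma = 0.848 J/m^2

0.848


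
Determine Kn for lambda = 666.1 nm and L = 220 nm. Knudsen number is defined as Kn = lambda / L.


Knudsen number Kn = lambda / L
Kn = 666.1 / 220
Kn = 3.0277

3.0277


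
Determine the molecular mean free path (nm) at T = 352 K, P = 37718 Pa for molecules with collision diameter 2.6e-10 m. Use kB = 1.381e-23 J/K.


Mean free path: lambda = kB*T / (sqrt(2) * pi * d^2 * P)
lambda = 1.381e-23 * 352 / (sqrt(2) * pi * (2.6e-10)^2 * 37718)
lambda = 4.29117e-07 m
lambda = 429.12 nm

429.12


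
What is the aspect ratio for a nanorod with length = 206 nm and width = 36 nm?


Aspect ratio AR = length / diameter
AR = 206 / 36
AR = 5.72

5.72


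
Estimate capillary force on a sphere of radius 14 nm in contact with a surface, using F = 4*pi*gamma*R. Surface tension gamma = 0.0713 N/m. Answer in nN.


Convert radius: R = 14 nm = 1.4e-08 m
F = 4 * pi * gamma * R
F = 4 * pi * 0.0713 * 1.4e-08
F = 1.25438e-08 N = 12.5438 nN

12.5438


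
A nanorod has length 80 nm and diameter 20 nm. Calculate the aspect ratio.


Aspect ratio AR = length / diameter
AR = 80 / 20
AR = 4.0

4.0


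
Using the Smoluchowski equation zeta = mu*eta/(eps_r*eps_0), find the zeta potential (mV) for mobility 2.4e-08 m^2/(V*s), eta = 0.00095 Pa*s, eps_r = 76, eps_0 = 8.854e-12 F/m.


Smoluchowski equation: zeta = mu * eta / (eps_r * eps_0)
zeta = 2.4e-08 * 0.00095 / (76 * 8.854e-12)
zeta = 0.033883 V = 33.88 mV

33.88


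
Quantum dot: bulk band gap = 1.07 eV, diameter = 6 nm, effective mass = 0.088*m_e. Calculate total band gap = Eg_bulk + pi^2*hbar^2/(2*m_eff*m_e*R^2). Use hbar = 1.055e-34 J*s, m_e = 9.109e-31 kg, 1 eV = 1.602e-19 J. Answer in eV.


Radius R = 6/2 nm = 3e-09 m
Confinement energy dE = pi^2 * hbar^2 / (2 * m_eff * m_e * R^2)
dE = pi^2 * (1.055e-34)^2 / (2 * 0.088 * 9.109e-31 * (3e-09)^2) J, divided by 1.602e-19 J/eV
dE = 0.4752 eV
Total band gap = E_g(bulk) + dE = 1.07 + 0.4752 = 1.5452 eV

1.5452


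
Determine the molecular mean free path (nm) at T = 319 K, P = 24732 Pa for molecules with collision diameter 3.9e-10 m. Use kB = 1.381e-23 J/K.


Mean free path: lambda = kB*T / (sqrt(2) * pi * d^2 * P)
lambda = 1.381e-23 * 319 / (sqrt(2) * pi * (3.9e-10)^2 * 24732)
lambda = 2.63591e-07 m
lambda = 263.59 nm

263.59


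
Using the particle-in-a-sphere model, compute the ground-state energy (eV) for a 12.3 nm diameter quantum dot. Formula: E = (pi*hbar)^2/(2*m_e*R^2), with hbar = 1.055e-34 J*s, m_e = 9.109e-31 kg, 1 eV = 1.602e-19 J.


Radius R = 12.3/2 = 6.15 nm = 6.15e-09 m
E = (pi * 1.055e-34)^2 / (2 * 9.109e-31 * (6.15e-09)^2)
E(J) = 1.59424e-21
E = E(J) / 1.602e-19 = 0.01 eV

0.01


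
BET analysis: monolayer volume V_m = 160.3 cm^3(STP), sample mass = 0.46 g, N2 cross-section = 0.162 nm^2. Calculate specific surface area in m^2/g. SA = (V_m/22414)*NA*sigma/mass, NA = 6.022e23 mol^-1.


Number of moles in monolayer = V_m / 22414 = 160.3 / 22414 = 0.00715178
Number of molecules = moles * NA = 0.00715178 * 6.022e23
SA = molecules * sigma / mass
SA = (160.3 / 22414) * 6.022e23 * 0.162e-18 / 0.46
SA = 1516.7 m^2/g

1516.7


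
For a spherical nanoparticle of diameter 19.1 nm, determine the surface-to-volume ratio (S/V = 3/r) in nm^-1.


Radius r = 19.1/2 = 9.55 nm
S/V = 3 / r = 3 / 9.55
S/V = 0.3141 nm^-1

0.3141


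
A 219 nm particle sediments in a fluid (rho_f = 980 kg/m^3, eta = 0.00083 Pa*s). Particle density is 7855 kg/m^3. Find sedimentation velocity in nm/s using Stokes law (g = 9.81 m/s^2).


Radius R = 219/2 nm = 1.095e-07 m
Density difference = 7855 - 980 = 6875 kg/m^3
v = 2 * R^2 * (rho_p - rho_f) * g / (9 * eta)
v = 2 * (1.095e-07)^2 * 6875 * 9.81 / (9 * 0.00083)
v = 2.16511e-07 m/s = 216.5107 nm/s

216.5107


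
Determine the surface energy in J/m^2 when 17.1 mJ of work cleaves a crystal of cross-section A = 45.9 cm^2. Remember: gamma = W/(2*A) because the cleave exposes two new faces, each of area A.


Convert: A = 45.9 cm^2 = 0.00459 m^2, W = 17.1 mJ = 0.0171 J
Cleaving exposes two faces of area A, so total new surface = 2*A and gamma = W / (2*A)
gamma = 0.0171 / (2 * 0.00459)
gamma = 1.863 J/m^2

1.863


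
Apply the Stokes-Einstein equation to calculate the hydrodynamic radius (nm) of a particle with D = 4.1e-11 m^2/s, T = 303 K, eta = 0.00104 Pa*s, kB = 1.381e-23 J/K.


Stokes-Einstein: R = kB*T / (6*pi*eta*D)
R = 1.381e-23 * 303 / (6 * pi * 0.00104 * 4.1e-11)
R = 5.20617e-09 m = 5.21 nm

5.21


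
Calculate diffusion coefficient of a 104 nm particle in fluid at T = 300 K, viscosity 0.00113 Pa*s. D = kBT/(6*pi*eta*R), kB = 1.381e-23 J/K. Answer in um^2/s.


Radius R = 104/2 = 52 nm = 5.2e-08 m
D = kB*T / (6*pi*eta*R)
D = 1.381e-23 * 300 / (6 * pi * 0.00113 * 5.2e-08)
D = 3.74052e-12 m^2/s = 3.741 um^2/s

3.741


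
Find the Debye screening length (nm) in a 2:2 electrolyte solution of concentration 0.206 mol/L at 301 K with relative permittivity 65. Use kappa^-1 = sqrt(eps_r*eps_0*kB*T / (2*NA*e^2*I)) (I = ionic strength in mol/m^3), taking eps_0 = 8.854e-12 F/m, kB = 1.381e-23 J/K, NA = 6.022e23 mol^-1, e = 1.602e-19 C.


Ionic strength I = 0.206 * 2^2 * 1000 = 824 mol/m^3
kappa^-1 = sqrt(65 * 8.854e-12 * 1.381e-23 * 301 / (2 * 6.022e23 * (1.602e-19)^2 * 824))
kappa^-1 = 0.306 nm

0.306


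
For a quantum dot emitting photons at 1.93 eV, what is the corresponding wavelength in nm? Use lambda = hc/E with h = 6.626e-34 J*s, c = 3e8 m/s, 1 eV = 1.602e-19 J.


Convert energy: E = 1.93 eV = 1.93 * 1.602e-19 = 3.09186e-19 J
lambda = h*c / E = 6.626e-34 * 3e8 / 3.09186e-19
lambda = 6.42914e-07 m = 642.9 nm

642.9


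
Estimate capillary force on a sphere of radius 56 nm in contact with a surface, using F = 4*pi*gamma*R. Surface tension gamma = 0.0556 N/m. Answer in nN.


Convert radius: R = 56 nm = 5.6e-08 m
F = 4 * pi * gamma * R
F = 4 * pi * 0.0556 * 5.6e-08
F = 3.91267e-08 N = 39.1267 nN

39.1267


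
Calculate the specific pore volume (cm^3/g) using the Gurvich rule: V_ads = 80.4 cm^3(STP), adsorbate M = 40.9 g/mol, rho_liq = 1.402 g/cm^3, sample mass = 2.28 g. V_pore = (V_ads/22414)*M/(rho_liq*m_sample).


Moles adsorbed n = V_ads / 22414 = 80.4 / 22414 = 3.587044e-03 mol
Liquid volume V_liq = n * M / rho_liq = 3.587044e-03 * 40.9 / 1.402 = 0.10464 cm^3
Specific pore volume V_pore = V_liq / m_sample = 0.10464 / 2.28
V_pore = 0.0459 cm^3/g

0.0459


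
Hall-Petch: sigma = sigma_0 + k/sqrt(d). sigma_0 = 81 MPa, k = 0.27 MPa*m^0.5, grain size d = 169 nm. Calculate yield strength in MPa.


d = 169 nm = 1.69e-07 m
sqrt(d) = 0.0004110961
Hall-Petch contribution = k / sqrt(d) = 0.27 / 0.0004110961 = 656.8 MPa
sigma = sigma_0 + k/sqrt(d) = 81 + 656.8 = 737.8 MPa

737.8


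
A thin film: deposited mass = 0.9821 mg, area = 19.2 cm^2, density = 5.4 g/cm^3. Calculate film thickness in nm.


Convert: m = 0.9821 mg = 9.8210e-07 kg, A = 19.2 cm^2 = 1.9200e-03 m^2, rho = 5.4 g/cm^3 = 5400 kg/m^3
t = m / (A * rho)
t = 9.8210e-07 / (1.9200e-03 * 5400)
t = 9.4724e-08 m = 94.7 nm

94.7


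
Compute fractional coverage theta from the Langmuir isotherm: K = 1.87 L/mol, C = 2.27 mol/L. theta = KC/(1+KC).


Langmuir isotherm: theta = K*C / (1 + K*C)
K*C = 1.87 * 2.27 = 4.2449
theta = 4.2449 / (1 + 4.2449) = 4.2449 / 5.2449
theta = 0.8093

0.8093


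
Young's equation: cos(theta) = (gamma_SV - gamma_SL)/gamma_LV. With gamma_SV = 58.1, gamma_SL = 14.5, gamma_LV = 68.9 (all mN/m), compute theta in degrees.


cos(theta) = (gamma_SV - gamma_SL) / gamma_LV
cos(theta) = (58.1 - 14.5) / 68.9
cos(theta) = 0.632801
theta = arccos(0.632801) = 50.74 degrees

50.74


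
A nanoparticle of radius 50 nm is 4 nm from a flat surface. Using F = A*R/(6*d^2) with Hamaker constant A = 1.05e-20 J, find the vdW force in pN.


Convert to SI: R = 50 nm = 5e-08 m, d = 4 nm = 4e-09 m
F = A * R / (6 * d^2)
F = 1.05e-20 * 5e-08 / (6 * (4e-09)^2)
F = 5.46875e-12 N = 5.469 pN

5.469


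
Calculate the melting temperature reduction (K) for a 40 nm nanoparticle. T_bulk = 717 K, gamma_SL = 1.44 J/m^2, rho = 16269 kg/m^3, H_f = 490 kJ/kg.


Radius R = 40/2 = 20 nm = 2e-08 m
Convert H_f = 490 kJ/kg = 490000 J/kg
dT = 2 * gamma_SL * T_bulk / (rho * H_f * R)
dT = 2 * 1.44 * 717 / (16269 * 490000 * 2e-08)
dT = 13.0 K

13.0


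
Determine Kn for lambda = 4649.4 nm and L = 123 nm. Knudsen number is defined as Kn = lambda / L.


Knudsen number Kn = lambda / L
Kn = 4649.4 / 123
Kn = 37.8

37.8


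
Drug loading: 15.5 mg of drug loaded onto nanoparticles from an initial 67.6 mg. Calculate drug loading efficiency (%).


Drug loading efficiency = (drug loaded / drug initial) * 100
DLE = 15.5 / 67.6 * 100
DLE = 0.2293 * 100
DLE = 22.93%

22.93


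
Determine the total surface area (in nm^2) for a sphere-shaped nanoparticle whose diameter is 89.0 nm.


Radius r = 89.0/2 = 44.5 nm
Surface area SA = 4 * pi * r^2
SA = 4 * pi * (44.5)^2
SA = 24884.56 nm^2

24884.56


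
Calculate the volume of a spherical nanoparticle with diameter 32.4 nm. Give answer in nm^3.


Radius r = 32.4/2 = 16.2 nm
Volume V = (4/3) * pi * r^3
V = (4/3) * pi * (16.2)^3
V = 17808.76 nm^3

17808.76


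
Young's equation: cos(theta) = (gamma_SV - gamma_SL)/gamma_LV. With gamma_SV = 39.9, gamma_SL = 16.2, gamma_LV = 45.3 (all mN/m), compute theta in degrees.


cos(theta) = (gamma_SV - gamma_SL) / gamma_LV
cos(theta) = (39.9 - 16.2) / 45.3
cos(theta) = 0.523179
theta = arccos(0.523179) = 58.45 degrees

58.45


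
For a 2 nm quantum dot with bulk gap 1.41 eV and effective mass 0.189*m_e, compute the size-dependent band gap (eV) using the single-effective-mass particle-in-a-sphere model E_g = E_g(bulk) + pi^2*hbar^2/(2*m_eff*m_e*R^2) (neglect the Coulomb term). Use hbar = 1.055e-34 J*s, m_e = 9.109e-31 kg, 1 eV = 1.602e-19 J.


Radius R = 2/2 nm = 1e-09 m
Confinement energy dE = pi^2 * hbar^2 / (2 * m_eff * m_e * R^2)
dE = pi^2 * (1.055e-34)^2 / (2 * 0.189 * 9.109e-31 * (1e-09)^2) J, divided by 1.602e-19 J/eV
dE = 1.9915 eV
Total band gap = E_g(bulk) + dE = 1.41 + 1.9915 = 3.4015 eV

3.4015


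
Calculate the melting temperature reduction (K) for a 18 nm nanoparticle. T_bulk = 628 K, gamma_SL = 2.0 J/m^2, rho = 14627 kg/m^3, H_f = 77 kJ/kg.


Radius R = 18/2 = 9 nm = 9e-09 m
Convert H_f = 77 kJ/kg = 77000 J/kg
dT = 2 * gamma_SL * T_bulk / (rho * H_f * R)
dT = 2 * 2.0 * 628 / (14627 * 77000 * 9e-09)
dT = 247.8 K

247.8


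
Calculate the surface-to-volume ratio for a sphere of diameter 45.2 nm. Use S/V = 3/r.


Radius r = 45.2/2 = 22.6 nm
S/V = 3 / r = 3 / 22.6
S/V = 0.1327 nm^-1

0.1327


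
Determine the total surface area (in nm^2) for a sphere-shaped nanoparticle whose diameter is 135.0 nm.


Radius r = 135.0/2 = 67.5 nm
Surface area SA = 4 * pi * r^2
SA = 4 * pi * (67.5)^2
SA = 57255.53 nm^2

57255.53


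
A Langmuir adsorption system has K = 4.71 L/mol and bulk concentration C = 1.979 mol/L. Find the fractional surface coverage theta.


Langmuir isotherm: theta = K*C / (1 + K*C)
K*C = 4.71 * 1.979 = 9.32109
theta = 9.32109 / (1 + 9.32109) = 9.32109 / 10.32109
theta = 0.9031

0.9031


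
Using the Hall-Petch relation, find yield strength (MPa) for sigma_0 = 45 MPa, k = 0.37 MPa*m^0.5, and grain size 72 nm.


d = 72 nm = 7.2e-08 m
sqrt(d) = 0.0002683282
Hall-Petch contribution = k / sqrt(d) = 0.37 / 0.0002683282 = 1378.9 MPa
sigma = sigma_0 + k/sqrt(d) = 45 + 1378.9 = 1423.9 MPa

1423.9


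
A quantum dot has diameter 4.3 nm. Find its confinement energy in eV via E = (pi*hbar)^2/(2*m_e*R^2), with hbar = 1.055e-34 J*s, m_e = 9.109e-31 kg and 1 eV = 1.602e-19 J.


Radius R = 4.3/2 = 2.15 nm = 2.15e-09 m
E = (pi * 1.055e-34)^2 / (2 * 9.109e-31 * (2.15e-09)^2)
E(J) = 1.30445e-20
E = E(J) / 1.602e-19 = 0.0814 eV

0.0814


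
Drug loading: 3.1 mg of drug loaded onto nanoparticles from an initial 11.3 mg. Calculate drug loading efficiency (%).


Drug loading efficiency = (drug loaded / drug initial) * 100
DLE = 3.1 / 11.3 * 100
DLE = 0.2743 * 100
DLE = 27.43%

27.43


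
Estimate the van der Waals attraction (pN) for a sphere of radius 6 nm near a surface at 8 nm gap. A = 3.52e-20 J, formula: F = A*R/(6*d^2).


Convert to SI: R = 6 nm = 6e-09 m, d = 8 nm = 8e-09 m
F = A * R / (6 * d^2)
F = 3.52e-20 * 6e-09 / (6 * (8e-09)^2)
F = 5.5e-13 N = 0.55 pN

0.55


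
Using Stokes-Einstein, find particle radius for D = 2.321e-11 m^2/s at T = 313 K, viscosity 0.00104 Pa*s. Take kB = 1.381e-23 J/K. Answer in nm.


Stokes-Einstein: R = kB*T / (6*pi*eta*D)
R = 1.381e-23 * 313 / (6 * pi * 0.00104 * 2.321e-11)
R = 9.50011e-09 m = 9.5 nm

9.5


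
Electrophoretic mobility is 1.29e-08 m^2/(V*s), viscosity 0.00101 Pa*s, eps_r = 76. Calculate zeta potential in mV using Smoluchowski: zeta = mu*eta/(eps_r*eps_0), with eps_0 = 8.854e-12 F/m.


Smoluchowski equation: zeta = mu * eta / (eps_r * eps_0)
zeta = 1.29e-08 * 0.00101 / (76 * 8.854e-12)
zeta = 0.019362 V = 19.36 mV

19.36


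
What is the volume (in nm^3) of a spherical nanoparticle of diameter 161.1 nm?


Radius r = 161.1/2 = 80.55 nm
Volume V = (4/3) * pi * r^3
V = (4/3) * pi * (80.55)^3
V = 2189199.01 nm^3

2189199.01


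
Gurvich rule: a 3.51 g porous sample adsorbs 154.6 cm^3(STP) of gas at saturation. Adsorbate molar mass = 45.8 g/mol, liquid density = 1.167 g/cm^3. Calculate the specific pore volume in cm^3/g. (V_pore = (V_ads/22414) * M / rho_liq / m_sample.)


Moles adsorbed n = V_ads / 22414 = 154.6 / 22414 = 6.897475e-03 mol
Liquid volume V_liq = n * M / rho_liq = 6.897475e-03 * 45.8 / 1.167 = 0.27070 cm^3
Specific pore volume V_pore = V_liq / m_sample = 0.27070 / 3.51
V_pore = 0.0771 cm^3/g

0.0771


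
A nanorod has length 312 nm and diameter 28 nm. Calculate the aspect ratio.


Aspect ratio AR = length / diameter
AR = 312 / 28
AR = 11.14

11.14


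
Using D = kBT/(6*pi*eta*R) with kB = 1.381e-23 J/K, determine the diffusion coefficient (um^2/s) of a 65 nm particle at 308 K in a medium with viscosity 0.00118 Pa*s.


Radius R = 65/2 = 32.5 nm = 3.25e-08 m
D = kB*T / (6*pi*eta*R)
D = 1.381e-23 * 308 / (6 * pi * 0.00118 * 3.25e-08)
D = 5.88407e-12 m^2/s = 5.884 um^2/s

5.884


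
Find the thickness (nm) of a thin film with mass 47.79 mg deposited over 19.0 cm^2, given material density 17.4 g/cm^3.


Convert: m = 47.79 mg = 4.7790e-05 kg, A = 19.0 cm^2 = 1.9000e-03 m^2, rho = 17.4 g/cm^3 = 17400 kg/m^3
t = m / (A * rho)
t = 4.7790e-05 / (1.9000e-03 * 17400)
t = 1.4456e-06 m = 1445.6 nm

1445.6


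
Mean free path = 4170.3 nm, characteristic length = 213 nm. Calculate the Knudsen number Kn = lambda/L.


Knudsen number Kn = lambda / L
Kn = 4170.3 / 213
Kn = 19.5789

19.5789


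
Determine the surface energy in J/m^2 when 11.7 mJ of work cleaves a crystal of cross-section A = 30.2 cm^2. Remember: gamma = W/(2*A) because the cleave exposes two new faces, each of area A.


Convert: A = 30.2 cm^2 = 0.00302 m^2, W = 11.7 mJ = 0.0117 J
Cleaving exposes two faces of area A, so total new surface = 2*A and gamma = W / (2*A)
gamma = 0.0117 / (2 * 0.00302)
gamma = 1.937 J/m^2

1.937


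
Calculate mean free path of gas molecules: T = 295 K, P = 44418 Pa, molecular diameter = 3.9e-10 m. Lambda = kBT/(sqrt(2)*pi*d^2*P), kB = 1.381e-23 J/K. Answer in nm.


Mean free path: lambda = kB*T / (sqrt(2) * pi * d^2 * P)
lambda = 1.381e-23 * 295 / (sqrt(2) * pi * (3.9e-10)^2 * 44418)
lambda = 1.35726e-07 m
lambda = 135.73 nm

135.73


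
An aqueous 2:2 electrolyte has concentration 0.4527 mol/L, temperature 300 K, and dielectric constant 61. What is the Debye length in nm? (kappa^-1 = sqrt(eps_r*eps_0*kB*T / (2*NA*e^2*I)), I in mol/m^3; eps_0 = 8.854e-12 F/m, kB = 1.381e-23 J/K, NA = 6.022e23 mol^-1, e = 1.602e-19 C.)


Ionic strength I = 0.4527 * 2^2 * 1000 = 1810.8 mol/m^3
kappa^-1 = sqrt(61 * 8.854e-12 * 1.381e-23 * 300 / (2 * 6.022e23 * (1.602e-19)^2 * 1810.8))
kappa^-1 = 0.2 nm

0.2


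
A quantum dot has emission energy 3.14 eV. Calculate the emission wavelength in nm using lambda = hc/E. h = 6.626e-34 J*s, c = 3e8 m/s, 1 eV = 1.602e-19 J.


Convert energy: E = 3.14 eV = 3.14 * 1.602e-19 = 5.03028e-19 J
lambda = h*c / E = 6.626e-34 * 3e8 / 5.03028e-19
lambda = 3.95167e-07 m = 395.2 nm

395.2


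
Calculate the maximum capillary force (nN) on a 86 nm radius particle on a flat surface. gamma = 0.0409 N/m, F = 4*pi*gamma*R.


Convert radius: R = 86 nm = 8.6e-08 m
F = 4 * pi * gamma * R
F = 4 * pi * 0.0409 * 8.6e-08
F = 4.4201e-08 N = 44.201 nN

44.201


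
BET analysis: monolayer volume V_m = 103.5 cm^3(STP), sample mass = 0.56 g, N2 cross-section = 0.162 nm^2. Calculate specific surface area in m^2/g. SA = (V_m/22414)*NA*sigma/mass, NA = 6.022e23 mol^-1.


Number of moles in monolayer = V_m / 22414 = 103.5 / 22414 = 0.00461765
Number of molecules = moles * NA = 0.00461765 * 6.022e23
SA = molecules * sigma / mass
SA = (103.5 / 22414) * 6.022e23 * 0.162e-18 / 0.56
SA = 804.4 m^2/g

804.4


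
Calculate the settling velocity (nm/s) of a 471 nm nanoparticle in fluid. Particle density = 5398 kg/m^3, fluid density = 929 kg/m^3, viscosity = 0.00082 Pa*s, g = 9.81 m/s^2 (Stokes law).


Radius R = 471/2 nm = 2.355e-07 m
Density difference = 5398 - 929 = 4469 kg/m^3
v = 2 * R^2 * (rho_p - rho_f) * g / (9 * eta)
v = 2 * (2.355e-07)^2 * 4469 * 9.81 / (9 * 0.00082)
v = 6.58923e-07 m/s = 658.9232 nm/s

658.9232


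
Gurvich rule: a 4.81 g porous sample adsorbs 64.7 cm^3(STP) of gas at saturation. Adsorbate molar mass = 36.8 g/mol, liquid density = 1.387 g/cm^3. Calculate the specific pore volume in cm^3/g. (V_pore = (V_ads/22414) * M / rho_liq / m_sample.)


Moles adsorbed n = V_ads / 22414 = 64.7 / 22414 = 2.886589e-03 mol
Liquid volume V_liq = n * M / rho_liq = 2.886589e-03 * 36.8 / 1.387 = 0.07659 cm^3
Specific pore volume V_pore = V_liq / m_sample = 0.07659 / 4.81
V_pore = 0.0159 cm^3/g

0.0159


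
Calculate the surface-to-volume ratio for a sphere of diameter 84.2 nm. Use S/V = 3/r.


Radius r = 84.2/2 = 42.1 nm
S/V = 3 / r = 3 / 42.1
S/V = 0.0713 nm^-1

0.0713


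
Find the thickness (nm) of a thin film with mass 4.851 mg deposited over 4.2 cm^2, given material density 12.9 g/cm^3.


Convert: m = 4.851 mg = 4.8510e-06 kg, A = 4.2 cm^2 = 4.2000e-04 m^2, rho = 12.9 g/cm^3 = 12900 kg/m^3
t = m / (A * rho)
t = 4.8510e-06 / (4.2000e-04 * 12900)
t = 8.9535e-07 m = 895.3 nm

895.3


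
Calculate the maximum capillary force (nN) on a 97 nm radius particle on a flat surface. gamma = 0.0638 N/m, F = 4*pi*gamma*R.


Convert radius: R = 97 nm = 9.7e-08 m
F = 4 * pi * gamma * R
F = 4 * pi * 0.0638 * 9.7e-08
F = 7.77682e-08 N = 77.7682 nN

77.7682


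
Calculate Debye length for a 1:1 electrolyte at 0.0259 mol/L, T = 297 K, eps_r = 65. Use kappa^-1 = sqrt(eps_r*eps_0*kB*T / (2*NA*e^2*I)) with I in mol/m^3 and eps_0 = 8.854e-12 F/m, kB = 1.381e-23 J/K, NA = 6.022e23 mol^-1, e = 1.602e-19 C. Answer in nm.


Ionic strength I = 0.0259 * 1^2 * 1000 = 25.9 mol/m^3
kappa^-1 = sqrt(65 * 8.854e-12 * 1.381e-23 * 297 / (2 * 6.022e23 * (1.602e-19)^2 * 25.9))
kappa^-1 = 1.717 nm

1.717


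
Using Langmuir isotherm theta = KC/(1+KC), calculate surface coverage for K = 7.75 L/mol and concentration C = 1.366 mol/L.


Langmuir isotherm: theta = K*C / (1 + K*C)
K*C = 7.75 * 1.366 = 10.5865
theta = 10.5865 / (1 + 10.5865) = 10.5865 / 11.5865
theta = 0.9137

0.9137


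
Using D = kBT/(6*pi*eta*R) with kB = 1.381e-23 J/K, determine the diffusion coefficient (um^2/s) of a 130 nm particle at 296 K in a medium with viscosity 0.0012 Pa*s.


Radius R = 130/2 = 65 nm = 6.5e-08 m
D = kB*T / (6*pi*eta*R)
D = 1.381e-23 * 296 / (6 * pi * 0.0012 * 6.5e-08)
D = 2.78029e-12 m^2/s = 2.78 um^2/s

2.78


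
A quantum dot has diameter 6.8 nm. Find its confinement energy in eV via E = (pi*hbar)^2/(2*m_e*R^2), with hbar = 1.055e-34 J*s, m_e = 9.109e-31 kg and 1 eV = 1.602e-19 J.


Radius R = 6.8/2 = 3.4 nm = 3.4e-09 m
E = (pi * 1.055e-34)^2 / (2 * 9.109e-31 * (3.4e-09)^2)
E(J) = 5.2161e-21
E = E(J) / 1.602e-19 = 0.0326 eV

0.0326


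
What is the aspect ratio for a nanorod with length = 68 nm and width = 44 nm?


Aspect ratio AR = length / diameter
AR = 68 / 44
AR = 1.55

1.55


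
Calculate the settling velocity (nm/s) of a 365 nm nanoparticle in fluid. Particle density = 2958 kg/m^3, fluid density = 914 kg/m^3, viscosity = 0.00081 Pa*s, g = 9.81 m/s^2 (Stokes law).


Radius R = 365/2 nm = 1.825e-07 m
Density difference = 2958 - 914 = 2044 kg/m^3
v = 2 * R^2 * (rho_p - rho_f) * g / (9 * eta)
v = 2 * (1.825e-07)^2 * 2044 * 9.81 / (9 * 0.00081)
v = 1.83222e-07 m/s = 183.2222 nm/s

183.2222


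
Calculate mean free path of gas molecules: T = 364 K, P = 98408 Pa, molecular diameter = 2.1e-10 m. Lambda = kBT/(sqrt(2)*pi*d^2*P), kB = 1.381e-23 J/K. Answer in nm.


Mean free path: lambda = kB*T / (sqrt(2) * pi * d^2 * P)
lambda = 1.381e-23 * 364 / (sqrt(2) * pi * (2.1e-10)^2 * 98408)
lambda = 2.60712e-07 m
lambda = 260.71 nm

260.71


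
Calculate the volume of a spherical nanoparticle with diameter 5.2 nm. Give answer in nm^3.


Radius r = 5.2/2 = 2.6 nm
Volume V = (4/3) * pi * r^3
V = (4/3) * pi * (2.6)^3
V = 73.62 nm^3

73.62


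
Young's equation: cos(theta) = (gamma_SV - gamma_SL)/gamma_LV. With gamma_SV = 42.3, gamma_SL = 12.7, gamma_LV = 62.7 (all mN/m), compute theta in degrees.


cos(theta) = (gamma_SV - gamma_SL) / gamma_LV
cos(theta) = (42.3 - 12.7) / 62.7
cos(theta) = 0.472089
theta = arccos(0.472089) = 61.83 degrees

61.83


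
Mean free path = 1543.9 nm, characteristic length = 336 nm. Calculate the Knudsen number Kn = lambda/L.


Knudsen number Kn = lambda / L
Kn = 1543.9 / 336
Kn = 4.5949

4.5949


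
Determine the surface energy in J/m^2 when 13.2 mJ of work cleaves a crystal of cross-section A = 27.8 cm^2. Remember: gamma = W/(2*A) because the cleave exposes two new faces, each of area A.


Convert: A = 27.8 cm^2 = 0.00278 m^2, W = 13.2 mJ = 0.0132 J
Cleaving exposes two faces of area A, so total new surface = 2*A and gamma = W / (2*A)
gamma = 0.0132 / (2 * 0.00278)
gamma = 2.374 J/m^2

2.374


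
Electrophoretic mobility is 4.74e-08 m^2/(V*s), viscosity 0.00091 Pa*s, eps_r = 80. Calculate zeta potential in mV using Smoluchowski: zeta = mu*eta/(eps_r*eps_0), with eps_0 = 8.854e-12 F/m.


Smoluchowski equation: zeta = mu * eta / (eps_r * eps_0)
zeta = 4.74e-08 * 0.00091 / (80 * 8.854e-12)
zeta = 0.060896 V = 60.9 mV

60.9


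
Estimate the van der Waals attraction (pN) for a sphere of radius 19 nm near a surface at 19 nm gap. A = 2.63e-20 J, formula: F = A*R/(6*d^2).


Convert to SI: R = 19 nm = 1.9e-08 m, d = 19 nm = 1.9e-08 m
F = A * R / (6 * d^2)
F = 2.63e-20 * 1.9e-08 / (6 * (1.9e-08)^2)
F = 2.30702e-13 N = 0.231 pN

0.231


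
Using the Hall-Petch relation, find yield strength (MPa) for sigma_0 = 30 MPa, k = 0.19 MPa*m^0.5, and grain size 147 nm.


d = 147 nm = 1.47e-07 m
sqrt(d) = 0.0003834058
Hall-Petch contribution = k / sqrt(d) = 0.19 / 0.0003834058 = 495.6 MPa
sigma = sigma_0 + k/sqrt(d) = 30 + 495.6 = 525.6 MPa

525.6


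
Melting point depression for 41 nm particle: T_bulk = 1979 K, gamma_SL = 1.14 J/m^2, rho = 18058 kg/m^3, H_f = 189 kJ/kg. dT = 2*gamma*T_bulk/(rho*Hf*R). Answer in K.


Radius R = 41/2 = 20.5 nm = 2.05e-08 m
Convert H_f = 189 kJ/kg = 189000 J/kg
dT = 2 * gamma_SL * T_bulk / (rho * H_f * R)
dT = 2 * 1.14 * 1979 / (18058 * 189000 * 2.05e-08)
dT = 64.5 K

64.5


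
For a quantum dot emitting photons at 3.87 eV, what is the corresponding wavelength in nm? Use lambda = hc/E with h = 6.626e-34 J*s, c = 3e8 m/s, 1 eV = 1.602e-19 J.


Convert energy: E = 3.87 eV = 3.87 * 1.602e-19 = 6.19974e-19 J
lambda = h*c / E = 6.626e-34 * 3e8 / 6.19974e-19
lambda = 3.20626e-07 m = 320.6 nm

320.6


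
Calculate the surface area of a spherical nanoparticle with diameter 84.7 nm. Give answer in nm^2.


Radius r = 84.7/2 = 42.35 nm
Surface area SA = 4 * pi * r^2
SA = 4 * pi * (42.35)^2
SA = 22538.07 nm^2

22538.07


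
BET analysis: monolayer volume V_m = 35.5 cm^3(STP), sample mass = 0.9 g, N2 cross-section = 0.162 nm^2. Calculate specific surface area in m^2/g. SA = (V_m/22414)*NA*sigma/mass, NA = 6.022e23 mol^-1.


Number of moles in monolayer = V_m / 22414 = 35.5 / 22414 = 0.00158383
Number of molecules = moles * NA = 0.00158383 * 6.022e23
SA = molecules * sigma / mass
SA = (35.5 / 22414) * 6.022e23 * 0.162e-18 / 0.9
SA = 171.7 m^2/g

171.7


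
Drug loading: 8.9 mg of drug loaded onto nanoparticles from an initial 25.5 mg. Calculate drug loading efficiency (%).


Drug loading efficiency = (drug loaded / drug initial) * 100
DLE = 8.9 / 25.5 * 100
DLE = 0.349 * 100
DLE = 34.9%

34.9


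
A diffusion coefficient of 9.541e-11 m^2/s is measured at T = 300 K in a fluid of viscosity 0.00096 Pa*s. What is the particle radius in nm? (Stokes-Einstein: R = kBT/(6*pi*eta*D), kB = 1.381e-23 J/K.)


Stokes-Einstein: R = kB*T / (6*pi*eta*D)
R = 1.381e-23 * 300 / (6 * pi * 0.00096 * 9.541e-11)
R = 2.39965e-09 m = 2.4 nm

2.4


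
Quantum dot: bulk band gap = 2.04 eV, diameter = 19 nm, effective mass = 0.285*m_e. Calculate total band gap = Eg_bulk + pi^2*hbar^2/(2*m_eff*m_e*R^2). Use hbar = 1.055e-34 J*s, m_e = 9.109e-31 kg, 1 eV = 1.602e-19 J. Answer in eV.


Radius R = 19/2 nm = 9.5e-09 m
Confinement energy dE = pi^2 * hbar^2 / (2 * m_eff * m_e * R^2)
dE = pi^2 * (1.055e-34)^2 / (2 * 0.285 * 9.109e-31 * (9.5e-09)^2) J, divided by 1.602e-19 J/eV
dE = 0.0146 eV
Total band gap = E_g(bulk) + dE = 2.04 + 0.0146 = 2.0546 eV

2.0546


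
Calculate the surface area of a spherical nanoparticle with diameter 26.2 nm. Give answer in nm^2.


Radius r = 26.2/2 = 13.1 nm
Surface area SA = 4 * pi * r^2
SA = 4 * pi * (13.1)^2
SA = 2156.51 nm^2

2156.51


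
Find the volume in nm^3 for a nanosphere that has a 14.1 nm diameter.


Radius r = 14.1/2 = 7.05 nm
Volume V = (4/3) * pi * r^3
V = (4/3) * pi * (7.05)^3
V = 1467.76 nm^3

1467.76


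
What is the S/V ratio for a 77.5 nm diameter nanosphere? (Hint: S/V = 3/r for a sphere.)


Radius r = 77.5/2 = 38.75 nm
S/V = 3 / r = 3 / 38.75
S/V = 0.0774 nm^-1

0.0774


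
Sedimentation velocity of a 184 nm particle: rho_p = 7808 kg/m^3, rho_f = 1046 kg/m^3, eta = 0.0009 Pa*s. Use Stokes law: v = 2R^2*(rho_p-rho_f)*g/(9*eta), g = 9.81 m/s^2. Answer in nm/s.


Radius R = 184/2 nm = 9.2e-08 m
Density difference = 7808 - 1046 = 6762 kg/m^3
v = 2 * R^2 * (rho_p - rho_f) * g / (9 * eta)
v = 2 * (9.2e-08)^2 * 6762 * 9.81 / (9 * 0.0009)
v = 1.38632e-07 m/s = 138.6324 nm/s

138.6324


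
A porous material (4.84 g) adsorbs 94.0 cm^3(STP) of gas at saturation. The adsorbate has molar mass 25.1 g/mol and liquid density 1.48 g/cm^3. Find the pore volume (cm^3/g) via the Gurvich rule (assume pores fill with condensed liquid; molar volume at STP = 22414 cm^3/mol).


Moles adsorbed n = V_ads / 22414 = 94.0 / 22414 = 4.193807e-03 mol
Liquid volume V_liq = n * M / rho_liq = 4.193807e-03 * 25.1 / 1.48 = 0.07112 cm^3
Specific pore volume V_pore = V_liq / m_sample = 0.07112 / 4.84
V_pore = 0.0147 cm^3/g

0.0147


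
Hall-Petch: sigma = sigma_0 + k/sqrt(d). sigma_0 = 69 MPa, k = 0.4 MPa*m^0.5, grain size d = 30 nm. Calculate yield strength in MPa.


d = 30 nm = 3e-08 m
sqrt(d) = 0.0001732051
Hall-Petch contribution = k / sqrt(d) = 0.4 / 0.0001732051 = 2309.4 MPa
sigma = sigma_0 + k/sqrt(d) = 69 + 2309.4 = 2378.4 MPa

2378.4


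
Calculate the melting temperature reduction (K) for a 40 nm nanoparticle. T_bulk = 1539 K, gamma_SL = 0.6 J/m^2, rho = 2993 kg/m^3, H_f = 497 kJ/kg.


Radius R = 40/2 = 20 nm = 2e-08 m
Convert H_f = 497 kJ/kg = 497000 J/kg
dT = 2 * gamma_SL * T_bulk / (rho * H_f * R)
dT = 2 * 0.6 * 1539 / (2993 * 497000 * 2e-08)
dT = 62.1 K

62.1


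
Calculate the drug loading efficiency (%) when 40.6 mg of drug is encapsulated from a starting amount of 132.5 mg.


Drug loading efficiency = (drug loaded / drug initial) * 100
DLE = 40.6 / 132.5 * 100
DLE = 0.3064 * 100
DLE = 30.64%

30.64


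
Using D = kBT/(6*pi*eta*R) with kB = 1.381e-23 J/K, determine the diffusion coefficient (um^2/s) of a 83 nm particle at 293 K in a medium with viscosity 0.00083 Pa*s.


Radius R = 83/2 = 41.5 nm = 4.15e-08 m
D = kB*T / (6*pi*eta*R)
D = 1.381e-23 * 293 / (6 * pi * 0.00083 * 4.15e-08)
D = 6.23209e-12 m^2/s = 6.232 um^2/s

6.232


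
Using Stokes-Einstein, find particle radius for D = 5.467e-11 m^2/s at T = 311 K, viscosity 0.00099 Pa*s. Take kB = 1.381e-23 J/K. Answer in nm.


Stokes-Einstein: R = kB*T / (6*pi*eta*D)
R = 1.381e-23 * 311 / (6 * pi * 0.00099 * 5.467e-11)
R = 4.20987e-09 m = 4.21 nm

4.21


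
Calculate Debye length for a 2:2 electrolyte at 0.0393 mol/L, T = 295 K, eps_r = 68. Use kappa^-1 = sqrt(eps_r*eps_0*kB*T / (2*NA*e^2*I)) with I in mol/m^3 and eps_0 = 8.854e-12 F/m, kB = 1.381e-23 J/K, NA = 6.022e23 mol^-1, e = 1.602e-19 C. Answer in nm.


Ionic strength I = 0.0393 * 2^2 * 1000 = 157.2 mol/m^3
kappa^-1 = sqrt(68 * 8.854e-12 * 1.381e-23 * 295 / (2 * 6.022e23 * (1.602e-19)^2 * 157.2))
kappa^-1 = 0.71 nm

0.71


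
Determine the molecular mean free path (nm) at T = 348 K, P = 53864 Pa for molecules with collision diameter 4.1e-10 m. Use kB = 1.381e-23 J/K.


Mean free path: lambda = kB*T / (sqrt(2) * pi * d^2 * P)
lambda = 1.381e-23 * 348 / (sqrt(2) * pi * (4.1e-10)^2 * 53864)
lambda = 1.19465e-07 m
lambda = 119.47 nm

119.47


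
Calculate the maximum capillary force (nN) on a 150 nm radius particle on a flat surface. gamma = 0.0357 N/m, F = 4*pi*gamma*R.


Convert radius: R = 150 nm = 1.5e-07 m
F = 4 * pi * gamma * R
F = 4 * pi * 0.0357 * 1.5e-07
F = 6.72929e-08 N = 67.2929 nN

67.2929


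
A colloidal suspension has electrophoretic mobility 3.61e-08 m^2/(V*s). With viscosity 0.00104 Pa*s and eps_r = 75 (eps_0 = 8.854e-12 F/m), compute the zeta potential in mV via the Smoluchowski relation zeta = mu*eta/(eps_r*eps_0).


Smoluchowski equation: zeta = mu * eta / (eps_r * eps_0)
zeta = 3.61e-08 * 0.00104 / (75 * 8.854e-12)
zeta = 0.056538 V = 56.54 mV

56.54


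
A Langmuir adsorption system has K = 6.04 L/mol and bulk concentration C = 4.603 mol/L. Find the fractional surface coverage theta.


Langmuir isotherm: theta = K*C / (1 + K*C)
K*C = 6.04 * 4.603 = 27.80212
theta = 27.80212 / (1 + 27.80212) = 27.80212 / 28.80212
theta = 0.9653

0.9653


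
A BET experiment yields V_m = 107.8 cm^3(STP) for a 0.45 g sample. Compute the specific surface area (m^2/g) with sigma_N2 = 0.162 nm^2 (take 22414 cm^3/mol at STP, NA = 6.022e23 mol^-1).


Number of moles in monolayer = V_m / 22414 = 107.8 / 22414 = 0.00480949
Number of molecules = moles * NA = 0.00480949 * 6.022e23
SA = molecules * sigma / mass
SA = (107.8 / 22414) * 6.022e23 * 0.162e-18 / 0.45
SA = 1042.7 m^2/g

1042.7


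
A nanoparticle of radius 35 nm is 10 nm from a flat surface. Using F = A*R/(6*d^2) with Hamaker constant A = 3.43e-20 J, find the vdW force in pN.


Convert to SI: R = 35 nm = 3.5e-08 m, d = 10 nm = 1e-08 m
F = A * R / (6 * d^2)
F = 3.43e-20 * 3.5e-08 / (6 * (1e-08)^2)
F = 2.00083e-12 N = 2.001 pN

2.001


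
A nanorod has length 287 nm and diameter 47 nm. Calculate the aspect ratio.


Aspect ratio AR = length / diameter
AR = 287 / 47
AR = 6.11

6.11


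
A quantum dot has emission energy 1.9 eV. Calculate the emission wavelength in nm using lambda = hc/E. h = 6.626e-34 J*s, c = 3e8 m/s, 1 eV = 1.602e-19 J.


Convert energy: E = 1.9 eV = 1.9 * 1.602e-19 = 3.0438e-19 J
lambda = h*c / E = 6.626e-34 * 3e8 / 3.0438e-19
lambda = 6.53065e-07 m = 653.1 nm

653.1


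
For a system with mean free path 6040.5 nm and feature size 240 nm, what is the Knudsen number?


Knudsen number Kn = lambda / L
Kn = 6040.5 / 240
Kn = 25.1687

25.1687


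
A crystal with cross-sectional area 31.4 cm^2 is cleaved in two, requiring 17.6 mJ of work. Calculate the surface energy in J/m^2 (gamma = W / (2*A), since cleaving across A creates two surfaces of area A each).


Convert: A = 31.4 cm^2 = 0.00314 m^2, W = 17.6 mJ = 0.0176 J
Cleaving exposes two faces of area A, so total new surface = 2*A and gamma = W / (2*A)
gamma = 0.0176 / (2 * 0.00314)
gamma = 2.803 J/m^2

2.803


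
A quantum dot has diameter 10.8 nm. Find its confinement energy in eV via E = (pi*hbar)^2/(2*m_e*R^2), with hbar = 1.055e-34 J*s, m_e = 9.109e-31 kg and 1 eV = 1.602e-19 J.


Radius R = 10.8/2 = 5.4 nm = 5.4e-09 m
E = (pi * 1.055e-34)^2 / (2 * 9.109e-31 * (5.4e-09)^2)
E(J) = 2.06784e-21
E = E(J) / 1.602e-19 = 0.0129 eV

0.0129


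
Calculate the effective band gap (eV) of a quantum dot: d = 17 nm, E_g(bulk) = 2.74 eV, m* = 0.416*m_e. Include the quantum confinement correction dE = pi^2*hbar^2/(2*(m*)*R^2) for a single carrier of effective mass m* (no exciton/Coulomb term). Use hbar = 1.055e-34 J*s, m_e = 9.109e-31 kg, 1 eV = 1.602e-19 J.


Radius R = 17/2 nm = 8.5e-09 m
Confinement energy dE = pi^2 * hbar^2 / (2 * m_eff * m_e * R^2)
dE = pi^2 * (1.055e-34)^2 / (2 * 0.416 * 9.109e-31 * (8.5e-09)^2) J, divided by 1.602e-19 J/eV
dE = 0.0125 eV
Total band gap = E_g(bulk) + dE = 2.74 + 0.0125 = 2.7525 eV

2.7525


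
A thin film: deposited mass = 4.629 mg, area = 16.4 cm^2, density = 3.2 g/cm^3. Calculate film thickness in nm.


Convert: m = 4.629 mg = 4.6290e-06 kg, A = 16.4 cm^2 = 1.6400e-03 m^2, rho = 3.2 g/cm^3 = 3200 kg/m^3
t = m / (A * rho)
t = 4.6290e-06 / (1.6400e-03 * 3200)
t = 8.8205e-07 m = 882.1 nm

882.1


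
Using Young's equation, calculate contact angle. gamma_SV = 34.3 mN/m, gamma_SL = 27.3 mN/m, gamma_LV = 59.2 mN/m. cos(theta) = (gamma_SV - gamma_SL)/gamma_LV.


cos(theta) = (gamma_SV - gamma_SL) / gamma_LV
cos(theta) = (34.3 - 27.3) / 59.2
cos(theta) = 0.118243
theta = arccos(0.118243) = 83.21 degrees

83.21


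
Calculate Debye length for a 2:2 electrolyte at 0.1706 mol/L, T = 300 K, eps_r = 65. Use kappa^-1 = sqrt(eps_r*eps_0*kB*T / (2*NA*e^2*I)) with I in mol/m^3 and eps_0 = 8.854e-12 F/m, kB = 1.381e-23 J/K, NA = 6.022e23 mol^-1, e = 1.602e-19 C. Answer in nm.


Ionic strength I = 0.1706 * 2^2 * 1000 = 682.4 mol/m^3
kappa^-1 = sqrt(65 * 8.854e-12 * 1.381e-23 * 300 / (2 * 6.022e23 * (1.602e-19)^2 * 682.4))
kappa^-1 = 0.336 nm

0.336


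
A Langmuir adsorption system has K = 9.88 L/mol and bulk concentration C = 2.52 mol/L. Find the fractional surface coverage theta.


Langmuir isotherm: theta = K*C / (1 + K*C)
K*C = 9.88 * 2.52 = 24.8976
theta = 24.8976 / (1 + 24.8976) = 24.8976 / 25.8976
theta = 0.9614

0.9614


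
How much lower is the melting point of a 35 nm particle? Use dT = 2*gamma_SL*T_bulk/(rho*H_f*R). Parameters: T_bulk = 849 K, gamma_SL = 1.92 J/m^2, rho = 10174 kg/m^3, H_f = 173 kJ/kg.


Radius R = 35/2 = 17.5 nm = 1.75e-08 m
Convert H_f = 173 kJ/kg = 173000 J/kg
dT = 2 * gamma_SL * T_bulk / (rho * H_f * R)
dT = 2 * 1.92 * 849 / (10174 * 173000 * 1.75e-08)
dT = 105.8 K

105.8


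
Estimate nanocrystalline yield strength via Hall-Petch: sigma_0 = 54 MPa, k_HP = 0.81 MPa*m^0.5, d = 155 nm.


d = 155 nm = 1.55e-07 m
sqrt(d) = 0.0003937004
Hall-Petch contribution = k / sqrt(d) = 0.81 / 0.0003937004 = 2057.4 MPa
sigma = sigma_0 + k/sqrt(d) = 54 + 2057.4 = 2111.4 MPa

2111.4


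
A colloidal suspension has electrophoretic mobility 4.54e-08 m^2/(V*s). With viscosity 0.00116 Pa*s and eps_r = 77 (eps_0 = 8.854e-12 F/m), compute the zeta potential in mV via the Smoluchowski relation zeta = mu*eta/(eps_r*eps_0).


Smoluchowski equation: zeta = mu * eta / (eps_r * eps_0)
zeta = 4.54e-08 * 0.00116 / (77 * 8.854e-12)
zeta = 0.077247 V = 77.25 mV

77.25


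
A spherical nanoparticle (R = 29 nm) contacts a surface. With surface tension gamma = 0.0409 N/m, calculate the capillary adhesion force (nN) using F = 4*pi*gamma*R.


Convert radius: R = 29 nm = 2.9e-08 m
F = 4 * pi * gamma * R
F = 4 * pi * 0.0409 * 2.9e-08
F = 1.4905e-08 N = 14.905 nN

14.905


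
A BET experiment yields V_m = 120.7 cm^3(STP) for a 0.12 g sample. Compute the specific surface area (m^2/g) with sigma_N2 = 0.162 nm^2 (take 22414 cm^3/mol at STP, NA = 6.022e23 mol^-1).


Number of moles in monolayer = V_m / 22414 = 120.7 / 22414 = 0.00538503
Number of molecules = moles * NA = 0.00538503 * 6.022e23
SA = molecules * sigma / mass
SA = (120.7 / 22414) * 6.022e23 * 0.162e-18 / 0.12
SA = 4377.9 m^2/g

4377.9


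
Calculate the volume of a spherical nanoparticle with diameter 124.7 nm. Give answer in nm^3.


Radius r = 124.7/2 = 62.35 nm
Volume V = (4/3) * pi * r^3
V = (4/3) * pi * (62.35)^3
V = 1015308.41 nm^3

1015308.41


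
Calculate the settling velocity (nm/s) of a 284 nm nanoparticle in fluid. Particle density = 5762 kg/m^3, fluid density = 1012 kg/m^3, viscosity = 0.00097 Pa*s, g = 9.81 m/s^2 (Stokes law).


Radius R = 284/2 nm = 1.42e-07 m
Density difference = 5762 - 1012 = 4750 kg/m^3
v = 2 * R^2 * (rho_p - rho_f) * g / (9 * eta)
v = 2 * (1.42e-07)^2 * 4750 * 9.81 / (9 * 0.00097)
v = 2.15256e-07 m/s = 215.2559 nm/s

215.2559


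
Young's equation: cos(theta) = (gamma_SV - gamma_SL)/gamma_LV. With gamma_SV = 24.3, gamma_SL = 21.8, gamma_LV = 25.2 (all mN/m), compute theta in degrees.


cos(theta) = (gamma_SV - gamma_SL) / gamma_LV
cos(theta) = (24.3 - 21.8) / 25.2
cos(theta) = 0.099206
theta = arccos(0.099206) = 84.31 degrees

84.31


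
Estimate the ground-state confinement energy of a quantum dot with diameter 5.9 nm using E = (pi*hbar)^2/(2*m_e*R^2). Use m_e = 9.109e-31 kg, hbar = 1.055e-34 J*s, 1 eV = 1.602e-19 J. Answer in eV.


Radius R = 5.9/2 = 2.95 nm = 2.95e-09 m
E = (pi * 1.055e-34)^2 / (2 * 9.109e-31 * (2.95e-09)^2)
E(J) = 6.92883e-21
E = E(J) / 1.602e-19 = 0.0433 eV

0.0433


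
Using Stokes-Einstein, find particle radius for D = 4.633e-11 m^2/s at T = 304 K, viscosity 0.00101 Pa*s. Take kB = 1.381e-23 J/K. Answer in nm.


Stokes-Einstein: R = kB*T / (6*pi*eta*D)
R = 1.381e-23 * 304 / (6 * pi * 0.00101 * 4.633e-11)
R = 4.75973e-09 m = 4.76 nm

4.76


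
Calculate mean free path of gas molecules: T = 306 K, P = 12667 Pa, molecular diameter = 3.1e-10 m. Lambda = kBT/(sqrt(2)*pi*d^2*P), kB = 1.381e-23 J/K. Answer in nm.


Mean free path: lambda = kB*T / (sqrt(2) * pi * d^2 * P)
lambda = 1.381e-23 * 306 / (sqrt(2) * pi * (3.1e-10)^2 * 12667)
lambda = 7.81363e-07 m
lambda = 781.36 nm

781.36


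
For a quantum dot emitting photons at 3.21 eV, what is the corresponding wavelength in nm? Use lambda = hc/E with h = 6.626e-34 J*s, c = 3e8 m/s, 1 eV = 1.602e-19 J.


Convert energy: E = 3.21 eV = 3.21 * 1.602e-19 = 5.14242e-19 J
lambda = h*c / E = 6.626e-34 * 3e8 / 5.14242e-19
lambda = 3.8655e-07 m = 386.5 nm

386.5


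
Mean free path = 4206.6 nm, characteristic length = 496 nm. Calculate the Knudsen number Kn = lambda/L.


Knudsen number Kn = lambda / L
Kn = 4206.6 / 496
Kn = 8.481

8.481


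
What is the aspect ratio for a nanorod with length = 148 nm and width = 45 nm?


Aspect ratio AR = length / diameter
AR = 148 / 45
AR = 3.29

3.29


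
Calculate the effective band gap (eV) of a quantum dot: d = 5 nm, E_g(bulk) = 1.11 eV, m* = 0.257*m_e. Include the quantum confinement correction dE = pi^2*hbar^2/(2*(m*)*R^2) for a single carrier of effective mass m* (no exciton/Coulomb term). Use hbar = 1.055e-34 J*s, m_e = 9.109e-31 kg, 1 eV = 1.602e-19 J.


Radius R = 5/2 nm = 2.5e-09 m
Confinement energy dE = pi^2 * hbar^2 / (2 * m_eff * m_e * R^2)
dE = pi^2 * (1.055e-34)^2 / (2 * 0.257 * 9.109e-31 * (2.5e-09)^2) J, divided by 1.602e-19 J/eV
dE = 0.2343 eV
Total band gap = E_g(bulk) + dE = 1.11 + 0.2343 = 1.3443 eV

1.3443
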